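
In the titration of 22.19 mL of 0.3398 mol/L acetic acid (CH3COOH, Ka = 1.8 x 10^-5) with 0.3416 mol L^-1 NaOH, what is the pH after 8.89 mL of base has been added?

Initial n(CH3COOH) = 0.3398 x 0.02219 = 0.007540 mol.
n(NaOH) added = 0.3416 x 0.008890 = 0.003037 mol, converting that many moles of CH3COOH to CH3COO-.
Remaining n(CH3COOH) = 0.004503 mol; n(CH3COO-) = 0.003037 mol.
By Henderson-Hasselbalch, pH = pKa + log([A^-]/[HA]) = 4.74 + log(0.003037/0.004503) = 4.74 + (-0.17) = 4.57.

4.57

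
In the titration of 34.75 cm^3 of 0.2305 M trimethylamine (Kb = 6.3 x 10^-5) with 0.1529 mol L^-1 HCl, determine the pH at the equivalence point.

5.42

n((CH3)3N) = 0.2305 x 0.03475 = 0.008010 mol; V(HCl) at equivalence = 0.008010/0.1529 = 0.05239 L.
At equivalence the base is fully converted to (CH3)3NH+; total volume = 0.08714 L, so [(CH3)3NH+] = 0.008010/0.08714 = 0.09192 M.
Ka((CH3)3NH+) = Kw/Kb = 1.0e-14 / 6.3 x 10^-5 = 1.59e-10.
[H^+] = sqrt(Ka x [(CH3)3NH+]) = sqrt(1.59e-10 x 0.09192) = 3.82e-6 M.
pH = -log(3.82e-6) = 5.42.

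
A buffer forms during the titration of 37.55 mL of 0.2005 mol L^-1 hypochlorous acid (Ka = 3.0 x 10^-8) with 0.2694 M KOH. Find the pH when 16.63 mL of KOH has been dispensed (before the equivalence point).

Initial n(HClO) = 0.2005 x 0.03755 = 0.007529 mol.
n(KOH) added = 0.2694 x 0.01663 = 0.004480 mol, converting that many moles of HClO to ClO-.
Remaining n(HClO) = 0.003049 mol; n(ClO-) = 0.004480 mol.
By Henderson-Hasselbalch, pH = pKa + log([A^-]/[HA]) = 7.52 + log(0.004480/0.003049) = 7.52 + (+0.17) = 7.69.

7.69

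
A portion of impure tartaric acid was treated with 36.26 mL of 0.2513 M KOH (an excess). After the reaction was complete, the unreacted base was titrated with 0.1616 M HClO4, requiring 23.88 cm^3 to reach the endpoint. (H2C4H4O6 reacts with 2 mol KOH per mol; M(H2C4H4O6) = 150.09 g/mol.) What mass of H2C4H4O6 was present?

Total n(KOH) added = 0.2513 x 0.03626 = 0.009112 mol.
n(HClO4) used = 0.1616 x 0.02388 = 0.003859 mol, which equals the excess n(KOH).
So n(KOH) consumed by the sample = 0.009112 - 0.003859 = 0.005253 mol.
n(H2C4H4O6) = 0.005253 / 2 = 0.002627 mol.
mass = 0.002627 mol x 150.09 g/mol = 0.394 g.

0.394 g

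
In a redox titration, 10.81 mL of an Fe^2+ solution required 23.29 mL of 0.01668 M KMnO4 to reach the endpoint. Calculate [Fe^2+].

n(KMnO4) = 0.01668 x 0.02329 = 0.0003885 mol.
From the balanced equation, 1 mol KMnO4 reacts with 5 mol Fe^2+, so n(Fe^2+) = 0.0003885 x 5/1 = 0.001942 mol.
[Fe^2+] = 0.001942 / 0.01081 L = 0.180 M.

0.180 M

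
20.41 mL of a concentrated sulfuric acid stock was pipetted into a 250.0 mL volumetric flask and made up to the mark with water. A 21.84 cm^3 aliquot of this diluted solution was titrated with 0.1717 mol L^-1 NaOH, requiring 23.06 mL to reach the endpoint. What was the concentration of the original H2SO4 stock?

n(NaOH) = 0.1717 x 0.02306 = 0.003959 mol.
n(H2SO4) in the aliquot = 0.003959 x 1/2 = 0.001980 mol.
[diluted H2SO4] = 0.001980 / 0.02184 = 0.09065 M.
Dilution factor = 250.0/20.41 = 12.25, so [stock] = 0.09065 x 12.25 = 1.11 M.

1.11 M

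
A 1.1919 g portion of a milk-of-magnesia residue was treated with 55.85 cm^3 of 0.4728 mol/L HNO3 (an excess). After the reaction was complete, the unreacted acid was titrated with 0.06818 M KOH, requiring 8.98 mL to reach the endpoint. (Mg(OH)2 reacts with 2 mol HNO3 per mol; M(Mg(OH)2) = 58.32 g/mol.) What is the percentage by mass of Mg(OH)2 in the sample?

Total n(HNO3) added = 0.4728 x 0.05585 = 0.02641 mol.
n(KOH) used = 0.06818 x 0.008980 = 0.0006123 mol, which equals the excess n(HNO3).
So n(HNO3) consumed by the sample = 0.02641 - 0.0006123 = 0.02579 mol.
n(Mg(OH)2) = 0.02579 / 2 = 0.01290 mol.
mass Mg(OH)2 = 0.01290 x 58.32 = 0.7521 g, so %Mg(OH)2 = 0.7521/1.1919 x 100 = 63.1%.

63.1%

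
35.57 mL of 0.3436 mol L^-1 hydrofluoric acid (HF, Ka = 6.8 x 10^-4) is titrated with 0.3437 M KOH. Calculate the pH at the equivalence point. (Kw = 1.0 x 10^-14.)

n(HF) = 0.3436 x 0.03557 = 0.01222 mol; V(KOH) at equivalence = 0.01222/0.3437 = 0.03556 L.
At equivalence all the acid is converted to F-; total volume = 0.03557 + 0.03556 = 0.07113 L, so [F-] = 0.01222/0.07113 = 0.1718 M.
Kb = Kw/Ka = 1.0e-14 / 6.8 x 10^-4 = 1.47e-11.
[OH^-] = sqrt(Kb x [F-]) = sqrt(1.47e-11 x 0.1718) = 1.59e-6 M.
pOH = 5.80, so pH = 14.00 - 5.80 = 8.20.

8.20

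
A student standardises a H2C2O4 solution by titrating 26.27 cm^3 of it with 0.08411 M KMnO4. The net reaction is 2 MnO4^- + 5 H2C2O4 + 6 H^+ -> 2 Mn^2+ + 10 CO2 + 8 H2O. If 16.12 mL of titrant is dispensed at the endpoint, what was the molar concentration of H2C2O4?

n(KMnO4) = 0.08411 x 0.01612 = 0.001356 mol.
From the balanced equation, 2 mol KMnO4 reacts with 5 mol H2C2O4, so n(H2C2O4) = 0.001356 x 5/2 = 0.003390 mol.
[H2C2O4] = 0.003390 / 0.02627 L = 0.129 M.

0.129 M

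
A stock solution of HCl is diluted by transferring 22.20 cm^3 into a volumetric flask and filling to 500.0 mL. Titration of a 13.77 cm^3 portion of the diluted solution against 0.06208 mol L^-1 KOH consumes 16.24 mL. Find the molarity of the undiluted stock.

n(KOH) = 0.06208 x 0.01624 = 0.001008 mol.
n(HCl) in the aliquot = 0.001008 mol.
[diluted HCl] = 0.001008 / 0.01377 = 0.07322 M.
Dilution factor = 500.0/22.20 = 22.52, so [stock] = 0.07322 x 22.52 = 1.65 M.

1.65 M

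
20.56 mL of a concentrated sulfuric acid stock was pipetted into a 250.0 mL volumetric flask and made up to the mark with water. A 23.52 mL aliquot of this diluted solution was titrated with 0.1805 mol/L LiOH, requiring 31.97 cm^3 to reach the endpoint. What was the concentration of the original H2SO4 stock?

1.49 M

n(LiOH) = 0.1805 x 0.03197 = 0.005771 mol.
n(H2SO4) in the aliquot = 0.005771 x 1/2 = 0.002885 mol.
[diluted H2SO4] = 0.002885 / 0.02352 = 0.1227 M.
Dilution factor = 250.0/20.56 = 12.16, so [stock] = 0.1227 x 12.16 = 1.49 M.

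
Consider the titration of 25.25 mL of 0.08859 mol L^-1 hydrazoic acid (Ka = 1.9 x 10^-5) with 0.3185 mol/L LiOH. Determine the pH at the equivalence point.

n(HN3) = 0.08859 x 0.02525 = 0.002237 mol; V(LiOH) at equivalence = 0.002237/0.3185 = 0.007023 L.
At equivalence all the acid is converted to N3-; total volume = 0.02525 + 0.007023 = 0.03227 L, so [N3-] = 0.002237/0.03227 = 0.06931 M.
Kb = Kw/Ka = 1.0e-14 / 1.9 x 10^-5 = 5.26e-10.
[OH^-] = sqrt(Kb x [N3-]) = sqrt(5.26e-10 x 0.06931) = 6.04e-6 M.
pOH = 5.22, so pH = 14.00 - 5.22 = 8.78.

8.78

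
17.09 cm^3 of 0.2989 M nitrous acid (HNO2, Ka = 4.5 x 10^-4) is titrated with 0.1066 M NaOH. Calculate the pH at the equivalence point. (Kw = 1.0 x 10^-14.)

n(HNO2) = 0.2989 x 0.01709 = 0.005108 mol; V(NaOH) at equivalence = 0.005108/0.1066 = 0.04792 L.
At equivalence all the acid is converted to NO2-; total volume = 0.01709 + 0.04792 = 0.06501 L, so [NO2-] = 0.005108/0.06501 = 0.07858 M.
Kb = Kw/Ka = 1.0e-14 / 4.5 x 10^-4 = 2.22e-11.
[OH^-] = sqrt(Kb x [NO2-]) = sqrt(2.22e-11 x 0.07858) = 1.32e-6 M.
pOH = 5.88, so pH = 14.00 - 5.88 = 8.12.

8.12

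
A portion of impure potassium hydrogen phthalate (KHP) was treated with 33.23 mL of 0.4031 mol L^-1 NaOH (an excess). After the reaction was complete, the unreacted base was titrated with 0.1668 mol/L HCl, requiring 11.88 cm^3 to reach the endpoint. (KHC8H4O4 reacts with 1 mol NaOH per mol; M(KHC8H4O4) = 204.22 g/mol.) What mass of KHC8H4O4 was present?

2.33 g

Total n(NaOH) added = 0.4031 x 0.03323 = 0.01340 mol.
n(HCl) used = 0.1668 x 0.01188 = 0.001982 mol, which equals the excess n(NaOH).
So n(NaOH) consumed by the sample = 0.01340 - 0.001982 = 0.01141 mol.
n(KHC8H4O4) = 0.01141 / 1 = 0.01141 mol.
mass = 0.01141 mol x 204.22 g/mol = 2.33 g.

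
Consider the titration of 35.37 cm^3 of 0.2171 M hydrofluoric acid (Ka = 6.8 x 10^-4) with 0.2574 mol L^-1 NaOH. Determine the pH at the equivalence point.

n(HF) = 0.2171 x 0.03537 = 0.007679 mol; V(NaOH) at equivalence = 0.007679/0.2574 = 0.02983 L.
At equivalence all the acid is converted to F-; total volume = 0.03537 + 0.02983 = 0.06520 L, so [F-] = 0.007679/0.06520 = 0.1178 M.
Kb = Kw/Ka = 1.0e-14 / 6.8 x 10^-4 = 1.47e-11.
[OH^-] = sqrt(Kb x [F-]) = sqrt(1.47e-11 x 0.1178) = 1.32e-6 M.
pOH = 5.88, so pH = 14.00 - 5.88 = 8.12.

8.12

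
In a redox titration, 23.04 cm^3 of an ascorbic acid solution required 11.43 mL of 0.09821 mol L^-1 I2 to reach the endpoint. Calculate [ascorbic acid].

n(I2) = 0.09821 x 0.01143 = 0.001123 mol.
From the balanced equation, 1 mol I2 reacts with 1 mol ascorbic acid, so n(ascorbic acid) = 0.001123 x 1/1 = 0.001123 mol.
[ascorbic acid] = 0.001123 / 0.02304 L = 0.0487 M.

0.0487 M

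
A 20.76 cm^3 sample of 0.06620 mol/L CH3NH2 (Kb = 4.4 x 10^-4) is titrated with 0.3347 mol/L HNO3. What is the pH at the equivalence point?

5.95

n(CH3NH2) = 0.06620 x 0.02076 = 0.001374 mol; V(HNO3) at equivalence = 0.001374/0.3347 = 0.004106 L.
At equivalence the base is fully converted to CH3NH3+; total volume = 0.02487 L, so [CH3NH3+] = 0.001374/0.02487 = 0.05527 M.
Ka(CH3NH3+) = Kw/Kb = 1.0e-14 / 4.4 x 10^-4 = 2.27e-11.
[H^+] = sqrt(Ka x [CH3NH3+]) = sqrt(2.27e-11 x 0.05527) = 1.12e-6 M.
pH = -log(1.12e-6) = 5.95.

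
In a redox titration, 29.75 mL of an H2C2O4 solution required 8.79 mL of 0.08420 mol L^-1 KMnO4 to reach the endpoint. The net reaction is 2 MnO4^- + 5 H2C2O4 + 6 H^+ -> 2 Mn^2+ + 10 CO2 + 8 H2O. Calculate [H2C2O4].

0.0622 M

n(KMnO4) = 0.08420 x 0.008790 = 0.0007401 mol.
From the balanced equation, 2 mol KMnO4 reacts with 5 mol H2C2O4, so n(H2C2O4) = 0.0007401 x 5/2 = 0.001850 mol.
[H2C2O4] = 0.001850 / 0.02975 L = 0.0622 M.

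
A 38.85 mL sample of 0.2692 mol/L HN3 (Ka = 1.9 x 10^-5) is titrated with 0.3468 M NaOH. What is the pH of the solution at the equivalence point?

8.95

n(HN3) = 0.2692 x 0.03885 = 0.01046 mol; V(NaOH) at equivalence = 0.01046/0.3468 = 0.03016 L.
At equivalence all the acid is converted to N3-; total volume = 0.03885 + 0.03016 = 0.06901 L, so [N3-] = 0.01046/0.06901 = 0.1516 M.
Kb = Kw/Ka = 1.0e-14 / 1.9 x 10^-5 = 5.26e-10.
[OH^-] = sqrt(Kb x [N3-]) = sqrt(5.26e-10 x 0.1516) = 8.93e-6 M.
pOH = 5.05, so pH = 14.00 - 5.05 = 8.95.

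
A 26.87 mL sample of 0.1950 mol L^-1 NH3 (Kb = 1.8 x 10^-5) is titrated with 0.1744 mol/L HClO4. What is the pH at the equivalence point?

5.15

n(NH3) = 0.1950 x 0.02687 = 0.005240 mol; V(HClO4) at equivalence = 0.005240/0.1744 = 0.03004 L.
At equivalence the base is fully converted to NH4+; total volume = 0.05691 L, so [NH4+] = 0.005240/0.05691 = 0.09206 M.
Ka(NH4+) = Kw/Kb = 1.0e-14 / 1.8 x 10^-5 = 5.56e-10.
[H^+] = sqrt(Ka x [NH4+]) = sqrt(5.56e-10 x 0.09206) = 7.15e-6 M.
pH = -log(7.15e-6) = 5.15.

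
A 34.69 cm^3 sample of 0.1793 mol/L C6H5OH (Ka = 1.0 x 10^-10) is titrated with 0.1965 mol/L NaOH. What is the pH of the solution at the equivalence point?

n(C6H5OH) = 0.1793 x 0.03469 = 0.006220 mol; V(NaOH) at equivalence = 0.006220/0.1965 = 0.03165 L.
At equivalence all the acid is converted to C6H5O-; total volume = 0.03469 + 0.03165 = 0.06634 L, so [C6H5O-] = 0.006220/0.06634 = 0.09375 M.
Kb = Kw/Ka = 1.0e-14 / 1.0 x 10^-10 = 0.000100.
[OH^-] = sqrt(Kb x [C6H5O-]) = sqrt(0.000100 x 0.09375) = 0.00306 M.
pOH = 2.51, so pH = 14.00 - 2.51 = 11.49.

11.49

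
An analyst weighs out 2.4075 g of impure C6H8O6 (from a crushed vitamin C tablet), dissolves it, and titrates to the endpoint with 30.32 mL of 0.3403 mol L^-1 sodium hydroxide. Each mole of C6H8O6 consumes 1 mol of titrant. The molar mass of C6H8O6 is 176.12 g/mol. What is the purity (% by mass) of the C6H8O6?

75.5%

n(NaOH) = 0.3403 x 0.03032 = 0.01032 mol.
n(C6H8O6) = 0.01032 / 1 = 0.01032 mol.
mass of C6H8O6 = 0.01032 x 176.12 = 1.817 g.
% purity = 1.817 / 2.4075 x 100 = 75.5%.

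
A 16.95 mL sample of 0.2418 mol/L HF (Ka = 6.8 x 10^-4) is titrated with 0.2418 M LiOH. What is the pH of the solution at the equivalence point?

8.12

n(HF) = 0.2418 x 0.01695 = 0.004099 mol; V(LiOH) at equivalence = 0.004099/0.2418 = 0.01695 L.
At equivalence all the acid is converted to F-; total volume = 0.01695 + 0.01695 = 0.03390 L, so [F-] = 0.004099/0.03390 = 0.1209 M.
Kb = Kw/Ka = 1.0e-14 / 6.8 x 10^-4 = 1.47e-11.
[OH^-] = sqrt(Kb x [F-]) = sqrt(1.47e-11 x 0.1209) = 1.33e-6 M.
pOH = 5.88, so pH = 14.00 - 5.88 = 8.12.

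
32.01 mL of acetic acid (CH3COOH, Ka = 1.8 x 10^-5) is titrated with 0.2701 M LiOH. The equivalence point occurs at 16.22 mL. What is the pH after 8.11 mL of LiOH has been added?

4.74

8.11 mL is exactly half the equivalence volume (16.22/2), i.e. the half-equivalence point.
There, n(HA) = n(A^-), so pH = pKa = -log(1.8 x 10^-5) = 4.74.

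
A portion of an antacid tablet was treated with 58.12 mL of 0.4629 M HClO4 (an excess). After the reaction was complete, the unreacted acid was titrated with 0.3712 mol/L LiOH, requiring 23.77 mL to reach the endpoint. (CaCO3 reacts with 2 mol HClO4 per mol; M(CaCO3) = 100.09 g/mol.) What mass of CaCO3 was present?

Total n(HClO4) added = 0.4629 x 0.05812 = 0.02690 mol.
n(LiOH) used = 0.3712 x 0.02377 = 0.008823 mol, which equals the excess n(HClO4).
So n(HClO4) consumed by the sample = 0.02690 - 0.008823 = 0.01808 mol.
n(CaCO3) = 0.01808 / 2 = 0.009040 mol.
mass = 0.009040 mol x 100.09 g/mol = 0.905 g.

0.905 g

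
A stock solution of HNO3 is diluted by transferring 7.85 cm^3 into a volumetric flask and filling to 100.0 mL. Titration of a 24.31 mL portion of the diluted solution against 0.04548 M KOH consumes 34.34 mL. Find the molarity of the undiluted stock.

0.818 M

n(KOH) = 0.04548 x 0.03434 = 0.001562 mol.
n(HNO3) in the aliquot = 0.001562 mol.
[diluted HNO3] = 0.001562 / 0.02431 = 0.06424 M.
Dilution factor = 100.0/7.850 = 12.74, so [stock] = 0.06424 x 12.74 = 0.818 M.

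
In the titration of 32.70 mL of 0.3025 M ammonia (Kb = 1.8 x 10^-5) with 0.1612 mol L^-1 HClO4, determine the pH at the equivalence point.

n(NH3) = 0.3025 x 0.03270 = 0.009892 mol; V(HClO4) at equivalence = 0.009892/0.1612 = 0.06136 L.
At equivalence the base is fully converted to NH4+; total volume = 0.09406 L, so [NH4+] = 0.009892/0.09406 = 0.1052 M.
Ka(NH4+) = Kw/Kb = 1.0e-14 / 1.8 x 10^-5 = 5.56e-10.
[H^+] = sqrt(Ka x [NH4+]) = sqrt(5.56e-10 x 0.1052) = 7.64e-6 M.
pH = -log(7.64e-6) = 5.12.

5.12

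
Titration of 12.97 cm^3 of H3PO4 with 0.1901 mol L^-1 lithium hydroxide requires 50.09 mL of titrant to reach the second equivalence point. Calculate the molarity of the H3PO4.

0.367 M

n(LiOH) = 0.1901 x 0.05009 = 0.009522 mol.
At the second equivalence point, 2 mol OH^- react per mol H3PO4, so n(H3PO4) = 0.009522 / 2 = 0.004761 mol.
[H3PO4] = 0.004761 / 0.01297 L = 0.367 M.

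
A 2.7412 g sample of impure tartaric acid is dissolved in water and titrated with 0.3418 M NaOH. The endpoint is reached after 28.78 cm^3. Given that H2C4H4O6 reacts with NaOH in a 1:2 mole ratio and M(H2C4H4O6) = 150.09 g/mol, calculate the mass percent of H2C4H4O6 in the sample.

26.9%

n(NaOH) = 0.3418 x 0.02878 = 0.009837 mol.
n(H2C4H4O6) = 0.009837 / 2 = 0.004919 mol.
mass of H2C4H4O6 = 0.004919 x 150.09 = 0.7382 g.
% purity = 0.7382 / 2.7412 x 100 = 26.9%.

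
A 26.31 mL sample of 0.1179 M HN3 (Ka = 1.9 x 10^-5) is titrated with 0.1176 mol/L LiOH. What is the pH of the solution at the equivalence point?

8.75

n(HN3) = 0.1179 x 0.02631 = 0.003102 mol; V(LiOH) at equivalence = 0.003102/0.1176 = 0.02638 L.
At equivalence all the acid is converted to N3-; total volume = 0.02631 + 0.02638 = 0.05269 L, so [N3-] = 0.003102/0.05269 = 0.05887 M.
Kb = Kw/Ka = 1.0e-14 / 1.9 x 10^-5 = 5.26e-10.
[OH^-] = sqrt(Kb x [N3-]) = sqrt(5.26e-10 x 0.05887) = 5.57e-6 M.
pOH = 5.25, so pH = 14.00 - 5.25 = 8.75.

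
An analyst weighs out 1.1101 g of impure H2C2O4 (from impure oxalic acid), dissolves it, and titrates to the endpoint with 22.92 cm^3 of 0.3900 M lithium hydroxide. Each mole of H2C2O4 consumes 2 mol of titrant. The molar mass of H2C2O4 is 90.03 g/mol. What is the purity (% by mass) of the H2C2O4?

n(LiOH) = 0.3900 x 0.02292 = 0.008939 mol.
n(H2C2O4) = 0.008939 / 2 = 0.004469 mol.
mass of H2C2O4 = 0.004469 x 90.03 = 0.4024 g.
% purity = 0.4024 / 1.1101 x 100 = 36.2%.

36.2%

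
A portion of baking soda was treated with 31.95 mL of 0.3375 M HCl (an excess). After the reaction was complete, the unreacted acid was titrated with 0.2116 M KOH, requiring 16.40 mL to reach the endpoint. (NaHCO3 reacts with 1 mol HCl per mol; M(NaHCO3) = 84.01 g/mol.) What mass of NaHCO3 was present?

0.614 g

Total n(HCl) added = 0.3375 x 0.03195 = 0.01078 mol.
n(KOH) used = 0.2116 x 0.01640 = 0.003470 mol, which equals the excess n(HCl).
So n(HCl) consumed by the sample = 0.01078 - 0.003470 = 0.007313 mol.
n(NaHCO3) = 0.007313 / 1 = 0.007313 mol.
mass = 0.007313 mol x 84.01 g/mol = 0.614 g.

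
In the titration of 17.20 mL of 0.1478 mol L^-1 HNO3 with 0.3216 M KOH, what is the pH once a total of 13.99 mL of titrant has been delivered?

12.80

n(acid) = 0.1478 x 0.01720 = 0.002542 mol; n(KOH) added = 0.3216 x 0.01399 = 0.004499 mol.
Base is in excess by 0.004499 - 0.002542 = 0.001957 mol in a total volume of 0.03119 L.
[OH^-] = 0.001957/0.03119 = 0.06275 M, so pOH = 1.20 and pH = 14.00 - 1.20 = 12.80.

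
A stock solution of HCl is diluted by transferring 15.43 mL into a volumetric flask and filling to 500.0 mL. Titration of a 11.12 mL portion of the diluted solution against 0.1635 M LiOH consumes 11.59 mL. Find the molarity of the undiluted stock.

n(LiOH) = 0.1635 x 0.01159 = 0.001895 mol.
n(HCl) in the aliquot = 0.001895 mol.
[diluted HCl] = 0.001895 / 0.01112 = 0.1704 M.
Dilution factor = 500.0/15.43 = 32.40, so [stock] = 0.1704 x 32.40 = 5.52 M.

5.52 M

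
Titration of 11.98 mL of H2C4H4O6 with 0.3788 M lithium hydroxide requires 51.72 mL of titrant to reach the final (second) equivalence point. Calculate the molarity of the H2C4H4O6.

n(LiOH) = 0.3788 x 0.05172 = 0.01959 mol.
At the final (second) equivalence point, 2 mol OH^- react per mol H2C4H4O6, so n(H2C4H4O6) = 0.01959 / 2 = 0.009796 mol.
[H2C4H4O6] = 0.009796 / 0.01198 L = 0.818 M.

0.818 M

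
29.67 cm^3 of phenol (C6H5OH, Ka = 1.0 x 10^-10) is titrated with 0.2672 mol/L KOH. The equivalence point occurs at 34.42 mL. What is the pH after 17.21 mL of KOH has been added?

10.00

17.21 mL is exactly half the equivalence volume (34.42/2), i.e. the half-equivalence point.
There, n(HA) = n(A^-), so pH = pKa = -log(1.0 x 10^-10) = 10.00.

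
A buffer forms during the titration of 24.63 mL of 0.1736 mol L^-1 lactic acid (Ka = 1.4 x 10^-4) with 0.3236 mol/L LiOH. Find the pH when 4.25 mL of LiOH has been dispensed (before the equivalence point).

3.53

Initial n(HC3H5O3) = 0.1736 x 0.02463 = 0.004276 mol.
n(LiOH) added = 0.3236 x 0.004250 = 0.001375 mol, converting that many moles of HC3H5O3 to C3H5O3-.
Remaining n(HC3H5O3) = 0.002900 mol; n(C3H5O3-) = 0.001375 mol.
By Henderson-Hasselbalch, pH = pKa + log([A^-]/[HA]) = 3.85 + log(0.001375/0.002900) = 3.85 + (-0.32) = 3.53.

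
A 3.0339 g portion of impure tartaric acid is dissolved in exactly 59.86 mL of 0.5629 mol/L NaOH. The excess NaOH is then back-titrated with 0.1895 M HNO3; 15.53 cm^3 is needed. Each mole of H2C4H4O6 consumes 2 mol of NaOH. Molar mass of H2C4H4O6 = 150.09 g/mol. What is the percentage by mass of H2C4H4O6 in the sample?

76.1%

Total n(NaOH) added = 0.5629 x 0.05986 = 0.03370 mol.
n(HNO3) used = 0.1895 x 0.01553 = 0.002943 mol, which equals the excess n(NaOH).
So n(NaOH) consumed by the sample = 0.03370 - 0.002943 = 0.03075 mol.
n(H2C4H4O6) = 0.03075 / 2 = 0.01538 mol.
mass H2C4H4O6 = 0.01538 x 150.09 = 2.308 g, so %H2C4H4O6 = 2.308/3.0339 x 100 = 76.1%.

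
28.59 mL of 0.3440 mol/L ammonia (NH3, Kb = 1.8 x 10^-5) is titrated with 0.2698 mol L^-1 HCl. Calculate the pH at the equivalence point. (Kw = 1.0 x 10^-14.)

n(NH3) = 0.3440 x 0.02859 = 0.009835 mol; V(HCl) at equivalence = 0.009835/0.2698 = 0.03645 L.
At equivalence the base is fully converted to NH4+; total volume = 0.06504 L, so [NH4+] = 0.009835/0.06504 = 0.1512 M.
Ka(NH4+) = Kw/Kb = 1.0e-14 / 1.8 x 10^-5 = 5.56e-10.
[H^+] = sqrt(Ka x [NH4+]) = sqrt(5.56e-10 x 0.1512) = 9.17e-6 M.
pH = -log(9.17e-6) = 5.04.

5.04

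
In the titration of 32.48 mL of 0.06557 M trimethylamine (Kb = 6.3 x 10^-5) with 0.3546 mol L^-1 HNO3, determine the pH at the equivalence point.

5.53

n((CH3)3N) = 0.06557 x 0.03248 = 0.002130 mol; V(HNO3) at equivalence = 0.002130/0.3546 = 0.006006 L.
At equivalence the base is fully converted to (CH3)3NH+; total volume = 0.03849 L, so [(CH3)3NH+] = 0.002130/0.03849 = 0.05534 M.
Ka((CH3)3NH+) = Kw/Kb = 1.0e-14 / 6.3 x 10^-5 = 1.59e-10.
[H^+] = sqrt(Ka x [(CH3)3NH+]) = sqrt(1.59e-10 x 0.05534) = 2.96e-6 M.
pH = -log(2.96e-6) = 5.53.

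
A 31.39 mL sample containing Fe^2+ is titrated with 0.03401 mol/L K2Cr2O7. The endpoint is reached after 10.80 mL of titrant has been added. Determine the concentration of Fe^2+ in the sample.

n(K2Cr2O7) = 0.03401 x 0.01080 = 0.0003673 mol.
From the balanced equation, 1 mol K2Cr2O7 reacts with 6 mol Fe^2+, so n(Fe^2+) = 0.0003673 x 6/1 = 0.002204 mol.
[Fe^2+] = 0.002204 / 0.03139 L = 0.0702 M.

0.0702 M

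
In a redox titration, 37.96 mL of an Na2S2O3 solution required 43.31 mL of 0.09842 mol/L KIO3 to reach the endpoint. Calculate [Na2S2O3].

n(KIO3) = 0.09842 x 0.04331 = 0.004263 mol.
From the balanced equation, 1 mol KIO3 reacts with 6 mol Na2S2O3, so n(Na2S2O3) = 0.004263 x 6/1 = 0.02558 mol.
[Na2S2O3] = 0.02558 / 0.03796 L = 0.674 M.

0.674 M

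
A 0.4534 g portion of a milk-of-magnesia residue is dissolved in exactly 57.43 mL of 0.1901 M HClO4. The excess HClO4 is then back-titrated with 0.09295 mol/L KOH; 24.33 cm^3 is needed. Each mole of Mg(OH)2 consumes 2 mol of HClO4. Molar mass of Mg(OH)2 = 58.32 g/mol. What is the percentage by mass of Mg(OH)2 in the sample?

55.7%

Total n(HClO4) added = 0.1901 x 0.05743 = 0.01092 mol.
n(KOH) used = 0.09295 x 0.02433 = 0.002261 mol, which equals the excess n(HClO4).
So n(HClO4) consumed by the sample = 0.01092 - 0.002261 = 0.008656 mol.
n(Mg(OH)2) = 0.008656 / 2 = 0.004328 mol.
mass Mg(OH)2 = 0.004328 x 58.32 = 0.2524 g, so %Mg(OH)2 = 0.2524/0.4534 x 100 = 55.7%.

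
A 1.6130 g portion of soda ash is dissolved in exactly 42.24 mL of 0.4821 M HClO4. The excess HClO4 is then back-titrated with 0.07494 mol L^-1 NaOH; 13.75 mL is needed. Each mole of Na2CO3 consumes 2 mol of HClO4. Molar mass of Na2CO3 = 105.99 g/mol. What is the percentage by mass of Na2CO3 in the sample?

Total n(HClO4) added = 0.4821 x 0.04224 = 0.02036 mol.
n(NaOH) used = 0.07494 x 0.01375 = 0.001030 mol, which equals the excess n(HClO4).
So n(HClO4) consumed by the sample = 0.02036 - 0.001030 = 0.01933 mol.
n(Na2CO3) = 0.01933 / 2 = 0.009667 mol.
mass Na2CO3 = 0.009667 x 105.99 = 1.025 g, so %Na2CO3 = 1.025/1.6130 x 100 = 63.5%.

63.5%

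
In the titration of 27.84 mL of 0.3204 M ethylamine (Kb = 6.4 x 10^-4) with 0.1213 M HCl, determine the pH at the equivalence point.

n(C2H5NH2) = 0.3204 x 0.02784 = 0.008920 mol; V(HCl) at equivalence = 0.008920/0.1213 = 0.07354 L.
At equivalence the base is fully converted to C2H5NH3+; total volume = 0.1014 L, so [C2H5NH3+] = 0.008920/0.1014 = 0.08799 M.
Ka(C2H5NH3+) = Kw/Kb = 1.0e-14 / 6.4 x 10^-4 = 1.56e-11.
[H^+] = sqrt(Ka x [C2H5NH3+]) = sqrt(1.56e-11 x 0.08799) = 1.17e-6 M.
pH = -log(1.17e-6) = 5.93.

5.93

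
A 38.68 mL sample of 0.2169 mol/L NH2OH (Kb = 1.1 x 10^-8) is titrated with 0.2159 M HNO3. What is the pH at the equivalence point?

n(NH2OH) = 0.2169 x 0.03868 = 0.008390 mol; V(HNO3) at equivalence = 0.008390/0.2159 = 0.03886 L.
At equivalence the base is fully converted to NH3OH+; total volume = 0.07754 L, so [NH3OH+] = 0.008390/0.07754 = 0.1082 M.
Ka(NH3OH+) = Kw/Kb = 1.0e-14 / 1.1 x 10^-8 = 9.09e-7.
[H^+] = sqrt(Ka x [NH3OH+]) = sqrt(9.09e-7 x 0.1082) = 0.000314 M.
pH = -log(0.000314) = 3.50.

3.50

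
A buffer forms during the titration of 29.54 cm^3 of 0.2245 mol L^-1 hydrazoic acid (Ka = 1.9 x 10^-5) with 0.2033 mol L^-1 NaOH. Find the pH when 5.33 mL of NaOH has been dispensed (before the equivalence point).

Initial n(HN3) = 0.2245 x 0.02954 = 0.006632 mol.
n(NaOH) added = 0.2033 x 0.005330 = 0.001084 mol, converting that many moles of HN3 to N3-.
Remaining n(HN3) = 0.005548 mol; n(N3-) = 0.001084 mol.
By Henderson-Hasselbalch, pH = pKa + log([A^-]/[HA]) = 4.72 + log(0.001084/0.005548) = 4.72 + (-0.71) = 4.01.

4.01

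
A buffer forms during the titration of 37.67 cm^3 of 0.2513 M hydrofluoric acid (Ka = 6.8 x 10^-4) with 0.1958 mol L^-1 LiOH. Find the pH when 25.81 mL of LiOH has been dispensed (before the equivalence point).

3.23

Initial n(HF) = 0.2513 x 0.03767 = 0.009466 mol.
n(LiOH) added = 0.1958 x 0.02581 = 0.005054 mol, converting that many moles of HF to F-.
Remaining n(HF) = 0.004413 mol; n(F-) = 0.005054 mol.
By Henderson-Hasselbalch, pH = pKa + log([A^-]/[HA]) = 3.17 + log(0.005054/0.004413) = 3.17 + (+0.06) = 3.23.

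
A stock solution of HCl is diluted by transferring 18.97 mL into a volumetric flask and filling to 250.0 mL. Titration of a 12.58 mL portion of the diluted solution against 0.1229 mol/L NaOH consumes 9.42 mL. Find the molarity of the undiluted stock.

1.21 M

n(NaOH) = 0.1229 x 0.009420 = 0.001158 mol.
n(HCl) in the aliquot = 0.001158 mol.
[diluted HCl] = 0.001158 / 0.01258 = 0.09203 M.
Dilution factor = 250.0/18.97 = 13.18, so [stock] = 0.09203 x 13.18 = 1.21 M.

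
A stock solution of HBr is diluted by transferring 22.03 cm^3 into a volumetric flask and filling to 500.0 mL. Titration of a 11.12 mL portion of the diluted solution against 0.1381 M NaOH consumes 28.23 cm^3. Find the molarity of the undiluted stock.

7.96 M

n(NaOH) = 0.1381 x 0.02823 = 0.003899 mol.
n(HBr) in the aliquot = 0.003899 mol.
[diluted HBr] = 0.003899 / 0.01112 = 0.3506 M.
Dilution factor = 500.0/22.03 = 22.70, so [stock] = 0.3506 x 22.70 = 7.96 M.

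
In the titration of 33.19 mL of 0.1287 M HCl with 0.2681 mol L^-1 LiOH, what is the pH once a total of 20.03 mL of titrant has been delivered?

12.31

n(acid) = 0.1287 x 0.03319 = 0.004272 mol; n(LiOH) added = 0.2681 x 0.02003 = 0.005370 mol.
Base is in excess by 0.005370 - 0.004272 = 0.001098 mol in a total volume of 0.05322 L.
[OH^-] = 0.001098/0.05322 = 0.02064 M, so pOH = 1.69 and pH = 14.00 - 1.69 = 12.31.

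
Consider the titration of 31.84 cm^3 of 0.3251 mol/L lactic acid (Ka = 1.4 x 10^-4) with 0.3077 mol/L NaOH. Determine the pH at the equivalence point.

n(HC3H5O3) = 0.3251 x 0.03184 = 0.01035 mol; V(NaOH) at equivalence = 0.01035/0.3077 = 0.03364 L.
At equivalence all the acid is converted to C3H5O3-; total volume = 0.03184 + 0.03364 = 0.06548 L, so [C3H5O3-] = 0.01035/0.06548 = 0.1581 M.
Kb = Kw/Ka = 1.0e-14 / 1.4 x 10^-4 = 7.14e-11.
[OH^-] = sqrt(Kb x [C3H5O3-]) = sqrt(7.14e-11 x 0.1581) = 3.36e-6 M.
pOH = 5.47, so pH = 14.00 - 5.47 = 8.53.

8.53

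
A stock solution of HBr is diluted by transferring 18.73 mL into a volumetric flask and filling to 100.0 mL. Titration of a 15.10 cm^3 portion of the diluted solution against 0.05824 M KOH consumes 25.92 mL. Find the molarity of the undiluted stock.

0.534 M

n(KOH) = 0.05824 x 0.02592 = 0.001510 mol.
n(HBr) in the aliquot = 0.001510 mol.
[diluted HBr] = 0.001510 / 0.01510 = 0.09997 M.
Dilution factor = 100.0/18.73 = 5.339, so [stock] = 0.09997 x 5.339 = 0.534 M.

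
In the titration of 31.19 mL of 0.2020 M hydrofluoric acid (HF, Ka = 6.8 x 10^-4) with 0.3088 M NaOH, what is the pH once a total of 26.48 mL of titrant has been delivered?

n(acid) = 0.2020 x 0.03119 = 0.006300 mol; n(NaOH) added = 0.3088 x 0.02648 = 0.008177 mol.
Base is in excess by 0.008177 - 0.006300 = 0.001877 mol in a total volume of 0.05767 L.
[OH^-] = 0.001877/0.05767 = 0.03254 M, so pOH = 1.49 and pH = 14.00 - 1.49 = 12.51.

12.51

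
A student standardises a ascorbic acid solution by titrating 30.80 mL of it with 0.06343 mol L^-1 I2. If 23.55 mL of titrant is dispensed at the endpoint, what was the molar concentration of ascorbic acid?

0.0485 M

n(I2) = 0.06343 x 0.02355 = 0.001494 mol.
From the balanced equation, 1 mol I2 reacts with 1 mol ascorbic acid, so n(ascorbic acid) = 0.001494 x 1/1 = 0.001494 mol.
[ascorbic acid] = 0.001494 / 0.03080 L = 0.0485 M.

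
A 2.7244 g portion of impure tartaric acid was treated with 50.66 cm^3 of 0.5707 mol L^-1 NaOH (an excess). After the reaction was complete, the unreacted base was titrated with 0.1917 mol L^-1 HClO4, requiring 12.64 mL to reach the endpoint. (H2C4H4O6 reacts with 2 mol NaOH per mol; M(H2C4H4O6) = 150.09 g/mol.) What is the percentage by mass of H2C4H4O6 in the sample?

73.0%

Total n(NaOH) added = 0.5707 x 0.05066 = 0.02891 mol.
n(HClO4) used = 0.1917 x 0.01264 = 0.002423 mol, which equals the excess n(NaOH).
So n(NaOH) consumed by the sample = 0.02891 - 0.002423 = 0.02649 mol.
n(H2C4H4O6) = 0.02649 / 2 = 0.01324 mol.
mass H2C4H4O6 = 0.01324 x 150.09 = 1.988 g, so %H2C4H4O6 = 1.988/2.7244 x 100 = 73.0%.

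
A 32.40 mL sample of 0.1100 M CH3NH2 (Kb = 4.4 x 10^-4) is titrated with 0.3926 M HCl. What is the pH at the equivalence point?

n(CH3NH2) = 0.1100 x 0.03240 = 0.003564 mol; V(HCl) at equivalence = 0.003564/0.3926 = 0.009078 L.
At equivalence the base is fully converted to CH3NH3+; total volume = 0.04148 L, so [CH3NH3+] = 0.003564/0.04148 = 0.08593 M.
Ka(CH3NH3+) = Kw/Kb = 1.0e-14 / 4.4 x 10^-4 = 2.27e-11.
[H^+] = sqrt(Ka x [CH3NH3+]) = sqrt(2.27e-11 x 0.08593) = 1.40e-6 M.
pH = -log(1.40e-6) = 5.85.

5.85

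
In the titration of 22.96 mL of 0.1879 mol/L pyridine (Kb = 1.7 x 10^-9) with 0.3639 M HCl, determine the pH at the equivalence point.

n(C5H5N) = 0.1879 x 0.02296 = 0.004314 mol; V(HCl) at equivalence = 0.004314/0.3639 = 0.01186 L.
At equivalence the base is fully converted to C5H5NH+; total volume = 0.03482 L, so [C5H5NH+] = 0.004314/0.03482 = 0.1239 M.
Ka(C5H5NH+) = Kw/Kb = 1.0e-14 / 1.7 x 10^-9 = 5.88e-6.
[H^+] = sqrt(Ka x [C5H5NH+]) = sqrt(5.88e-6 x 0.1239) = 0.000854 M.
pH = -log(0.000854) = 3.07.

3.07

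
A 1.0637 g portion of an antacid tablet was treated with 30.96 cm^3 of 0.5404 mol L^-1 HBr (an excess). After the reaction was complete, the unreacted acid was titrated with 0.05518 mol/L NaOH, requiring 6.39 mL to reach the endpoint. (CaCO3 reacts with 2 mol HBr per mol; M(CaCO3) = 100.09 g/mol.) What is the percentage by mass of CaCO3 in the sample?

Total n(HBr) added = 0.5404 x 0.03096 = 0.01673 mol.
n(NaOH) used = 0.05518 x 0.006390 = 0.0003526 mol, which equals the excess n(HBr).
So n(HBr) consumed by the sample = 0.01673 - 0.0003526 = 0.01638 mol.
n(CaCO3) = 0.01638 / 2 = 0.008189 mol.
mass CaCO3 = 0.008189 x 100.09 = 0.8196 g, so %CaCO3 = 0.8196/1.0637 x 100 = 77.1%.

77.1%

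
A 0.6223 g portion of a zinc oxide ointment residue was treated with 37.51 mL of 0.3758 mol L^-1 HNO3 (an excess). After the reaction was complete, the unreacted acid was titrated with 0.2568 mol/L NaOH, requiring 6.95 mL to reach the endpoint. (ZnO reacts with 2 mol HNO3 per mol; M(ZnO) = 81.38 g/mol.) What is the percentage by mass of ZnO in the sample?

80.5%

Total n(HNO3) added = 0.3758 x 0.03751 = 0.01410 mol.
n(NaOH) used = 0.2568 x 0.006950 = 0.001785 mol, which equals the excess n(HNO3).
So n(HNO3) consumed by the sample = 0.01410 - 0.001785 = 0.01231 mol.
n(ZnO) = 0.01231 / 2 = 0.006156 mol.
mass ZnO = 0.006156 x 81.38 = 0.5010 g, so %ZnO = 0.5010/0.6223 x 100 = 80.5%.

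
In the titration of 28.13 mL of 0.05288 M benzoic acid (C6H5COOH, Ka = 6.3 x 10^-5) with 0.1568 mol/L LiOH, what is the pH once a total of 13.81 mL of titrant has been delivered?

n(acid) = 0.05288 x 0.02813 = 0.001488 mol; n(LiOH) added = 0.1568 x 0.01381 = 0.002165 mol.
Base is in excess by 0.002165 - 0.001488 = 0.0006779 mol in a total volume of 0.04194 L.
[OH^-] = 0.0006779/0.04194 = 0.01616 M, so pOH = 1.79 and pH = 14.00 - 1.79 = 12.21.

12.21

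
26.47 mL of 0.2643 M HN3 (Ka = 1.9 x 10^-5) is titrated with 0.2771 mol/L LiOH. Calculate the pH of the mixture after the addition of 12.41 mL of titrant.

Initial n(HN3) = 0.2643 x 0.02647 = 0.006996 mol.
n(LiOH) added = 0.2771 x 0.01241 = 0.003439 mol, converting that many moles of HN3 to N3-.
Remaining n(HN3) = 0.003557 mol; n(N3-) = 0.003439 mol.
By Henderson-Hasselbalch, pH = pKa + log([A^-]/[HA]) = 4.72 + log(0.003439/0.003557) = 4.72 + (-0.01) = 4.71.

4.71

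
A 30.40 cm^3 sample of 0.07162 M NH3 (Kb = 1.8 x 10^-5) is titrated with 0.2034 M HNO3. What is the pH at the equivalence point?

5.27

n(NH3) = 0.07162 x 0.03040 = 0.002177 mol; V(HNO3) at equivalence = 0.002177/0.2034 = 0.01070 L.
At equivalence the base is fully converted to NH4+; total volume = 0.04110 L, so [NH4+] = 0.002177/0.04110 = 0.05297 M.
Ka(NH4+) = Kw/Kb = 1.0e-14 / 1.8 x 10^-5 = 5.56e-10.
[H^+] = sqrt(Ka x [NH4+]) = sqrt(5.56e-10 x 0.05297) = 5.42e-6 M.
pH = -log(5.42e-6) = 5.27.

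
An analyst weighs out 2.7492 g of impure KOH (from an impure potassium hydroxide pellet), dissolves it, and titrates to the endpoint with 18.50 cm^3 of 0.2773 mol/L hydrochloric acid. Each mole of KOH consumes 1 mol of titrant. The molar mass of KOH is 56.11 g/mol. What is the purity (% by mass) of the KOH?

n(HCl) = 0.2773 x 0.01850 = 0.005130 mol.
n(KOH) = 0.005130 / 1 = 0.005130 mol.
mass of KOH = 0.005130 x 56.11 = 0.2878 g.
% purity = 0.2878 / 2.7492 x 100 = 10.5%.

10.5%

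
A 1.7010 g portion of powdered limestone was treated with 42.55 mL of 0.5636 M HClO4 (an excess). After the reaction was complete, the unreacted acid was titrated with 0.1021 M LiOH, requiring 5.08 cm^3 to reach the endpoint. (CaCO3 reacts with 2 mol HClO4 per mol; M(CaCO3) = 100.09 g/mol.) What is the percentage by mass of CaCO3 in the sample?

Total n(HClO4) added = 0.5636 x 0.04255 = 0.02398 mol.
n(LiOH) used = 0.1021 x 0.005080 = 0.0005187 mol, which equals the excess n(HClO4).
So n(HClO4) consumed by the sample = 0.02398 - 0.0005187 = 0.02346 mol.
n(CaCO3) = 0.02346 / 2 = 0.01173 mol.
mass CaCO3 = 0.01173 x 100.09 = 1.174 g, so %CaCO3 = 1.174/1.7010 x 100 = 69.0%.

69.0%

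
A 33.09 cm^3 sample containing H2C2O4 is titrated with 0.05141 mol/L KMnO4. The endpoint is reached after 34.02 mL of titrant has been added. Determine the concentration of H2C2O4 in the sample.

0.132 M

n(KMnO4) = 0.05141 x 0.03402 = 0.001749 mol.
From the balanced equation, 2 mol KMnO4 reacts with 5 mol H2C2O4, so n(H2C2O4) = 0.001749 x 5/2 = 0.004372 mol.
[H2C2O4] = 0.004372 / 0.03309 L = 0.132 M.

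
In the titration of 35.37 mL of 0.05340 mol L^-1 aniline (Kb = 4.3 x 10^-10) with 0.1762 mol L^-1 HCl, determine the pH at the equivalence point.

3.01

n(C6H5NH2) = 0.05340 x 0.03537 = 0.001889 mol; V(HCl) at equivalence = 0.001889/0.1762 = 0.01072 L.
At equivalence the base is fully converted to C6H5NH3+; total volume = 0.04609 L, so [C6H5NH3+] = 0.001889/0.04609 = 0.04098 M.
Ka(C6H5NH3+) = Kw/Kb = 1.0e-14 / 4.3 x 10^-10 = 2.33e-5.
[H^+] = sqrt(Ka x [C6H5NH3+]) = sqrt(2.33e-5 x 0.04098) = 0.000976 M.
pH = -log(0.000976) = 3.01.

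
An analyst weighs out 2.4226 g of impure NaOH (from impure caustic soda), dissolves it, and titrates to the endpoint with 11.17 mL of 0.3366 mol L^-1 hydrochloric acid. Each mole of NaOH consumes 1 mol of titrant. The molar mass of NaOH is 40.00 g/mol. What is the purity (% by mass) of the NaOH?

n(HCl) = 0.3366 x 0.01117 = 0.003760 mol.
n(NaOH) = 0.003760 / 1 = 0.003760 mol.
mass of NaOH = 0.003760 x 40.00 = 0.1504 g.
% purity = 0.1504 / 2.4226 x 100 = 6.21%.

6.21%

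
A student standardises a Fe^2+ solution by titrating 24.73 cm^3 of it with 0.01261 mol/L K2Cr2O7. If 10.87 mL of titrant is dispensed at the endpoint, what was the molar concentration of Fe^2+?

n(K2Cr2O7) = 0.01261 x 0.01087 = 0.0001371 mol.
From the balanced equation, 1 mol K2Cr2O7 reacts with 6 mol Fe^2+, so n(Fe^2+) = 0.0001371 x 6/1 = 0.0008224 mol.
[Fe^2+] = 0.0008224 / 0.02473 L = 0.0333 M.

0.0333 M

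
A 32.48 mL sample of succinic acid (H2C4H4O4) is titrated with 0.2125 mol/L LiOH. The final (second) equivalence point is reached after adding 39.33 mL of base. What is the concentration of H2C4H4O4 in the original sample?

0.129 M

n(LiOH) = 0.2125 x 0.03933 = 0.008358 mol.
At the final (second) equivalence point, 2 mol OH^- react per mol H2C4H4O4, so n(H2C4H4O4) = 0.008358 / 2 = 0.004179 mol.
[H2C4H4O4] = 0.004179 / 0.03248 L = 0.129 M.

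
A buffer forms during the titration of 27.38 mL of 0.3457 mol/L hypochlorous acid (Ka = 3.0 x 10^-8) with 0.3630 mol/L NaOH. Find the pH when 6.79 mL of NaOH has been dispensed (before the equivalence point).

Initial n(HClO) = 0.3457 x 0.02738 = 0.009465 mol.
n(NaOH) added = 0.3630 x 0.006790 = 0.002465 mol, converting that many moles of HClO to ClO-.
Remaining n(HClO) = 0.007000 mol; n(ClO-) = 0.002465 mol.
By Henderson-Hasselbalch, pH = pKa + log([A^-]/[HA]) = 7.52 + log(0.002465/0.007000) = 7.52 + (-0.45) = 7.07.

7.07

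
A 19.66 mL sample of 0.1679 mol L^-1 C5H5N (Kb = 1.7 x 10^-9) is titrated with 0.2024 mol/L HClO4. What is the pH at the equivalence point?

n(C5H5N) = 0.1679 x 0.01966 = 0.003301 mol; V(HClO4) at equivalence = 0.003301/0.2024 = 0.01631 L.
At equivalence the base is fully converted to C5H5NH+; total volume = 0.03597 L, so [C5H5NH+] = 0.003301/0.03597 = 0.09177 M.
Ka(C5H5NH+) = Kw/Kb = 1.0e-14 / 1.7 x 10^-9 = 5.88e-6.
[H^+] = sqrt(Ka x [C5H5NH+]) = sqrt(5.88e-6 x 0.09177) = 0.000735 M.
pH = -log(0.000735) = 3.13.

3.13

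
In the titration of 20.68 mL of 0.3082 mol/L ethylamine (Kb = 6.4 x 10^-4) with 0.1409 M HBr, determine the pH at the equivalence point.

5.91

n(C2H5NH2) = 0.3082 x 0.02068 = 0.006374 mol; V(HBr) at equivalence = 0.006374/0.1409 = 0.04523 L.
At equivalence the base is fully converted to C2H5NH3+; total volume = 0.06591 L, so [C2H5NH3+] = 0.006374/0.06591 = 0.09669 M.
Ka(C2H5NH3+) = Kw/Kb = 1.0e-14 / 6.4 x 10^-4 = 1.56e-11.
[H^+] = sqrt(Ka x [C2H5NH3+]) = sqrt(1.56e-11 x 0.09669) = 1.23e-6 M.
pH = -log(1.23e-6) = 5.91.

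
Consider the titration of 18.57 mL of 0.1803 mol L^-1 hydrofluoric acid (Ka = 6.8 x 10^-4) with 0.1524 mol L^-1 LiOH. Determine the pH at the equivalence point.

n(HF) = 0.1803 x 0.01857 = 0.003348 mol; V(LiOH) at equivalence = 0.003348/0.1524 = 0.02197 L.
At equivalence all the acid is converted to F-; total volume = 0.01857 + 0.02197 = 0.04054 L, so [F-] = 0.003348/0.04054 = 0.08259 M.
Kb = Kw/Ka = 1.0e-14 / 6.8 x 10^-4 = 1.47e-11.
[OH^-] = sqrt(Kb x [F-]) = sqrt(1.47e-11 x 0.08259) = 1.10e-6 M.
pOH = 5.96, so pH = 14.00 - 5.96 = 8.04.

8.04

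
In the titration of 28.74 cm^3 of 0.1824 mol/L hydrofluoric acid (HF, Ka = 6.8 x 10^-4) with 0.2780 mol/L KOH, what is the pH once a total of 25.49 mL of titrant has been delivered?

12.53

n(acid) = 0.1824 x 0.02874 = 0.005242 mol; n(KOH) added = 0.2780 x 0.02549 = 0.007086 mol.
Base is in excess by 0.007086 - 0.005242 = 0.001844 mol in a total volume of 0.05423 L.
[OH^-] = 0.001844/0.05423 = 0.03400 M, so pOH = 1.47 and pH = 14.00 - 1.47 = 12.53.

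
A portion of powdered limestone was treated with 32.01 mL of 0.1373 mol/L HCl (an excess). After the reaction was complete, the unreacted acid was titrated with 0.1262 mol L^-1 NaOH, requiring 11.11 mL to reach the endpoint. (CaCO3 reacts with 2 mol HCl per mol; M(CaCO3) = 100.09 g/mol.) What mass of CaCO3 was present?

Total n(HCl) added = 0.1373 x 0.03201 = 0.004395 mol.
n(NaOH) used = 0.1262 x 0.01111 = 0.001402 mol, which equals the excess n(HCl).
So n(HCl) consumed by the sample = 0.004395 - 0.001402 = 0.002993 mol.
n(CaCO3) = 0.002993 / 2 = 0.001496 mol.
mass = 0.001496 mol x 100.09 g/mol = 0.150 g.

0.150 g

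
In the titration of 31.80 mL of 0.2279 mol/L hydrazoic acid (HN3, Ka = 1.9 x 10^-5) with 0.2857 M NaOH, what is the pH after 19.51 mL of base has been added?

5.24

Initial n(HN3) = 0.2279 x 0.03180 = 0.007247 mol.
n(NaOH) added = 0.2857 x 0.01951 = 0.005574 mol, converting that many moles of HN3 to N3-.
Remaining n(HN3) = 0.001673 mol; n(N3-) = 0.005574 mol.
By Henderson-Hasselbalch, pH = pKa + log([A^-]/[HA]) = 4.72 + log(0.005574/0.001673) = 4.72 + (+0.52) = 5.24.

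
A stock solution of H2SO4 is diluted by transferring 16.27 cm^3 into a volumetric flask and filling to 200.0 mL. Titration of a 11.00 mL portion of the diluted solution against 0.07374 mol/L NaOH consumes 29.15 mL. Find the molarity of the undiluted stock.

1.20 M

n(NaOH) = 0.07374 x 0.02915 = 0.002150 mol.
n(H2SO4) in the aliquot = 0.002150 x 1/2 = 0.001075 mol.
[diluted H2SO4] = 0.001075 / 0.01100 = 0.09771 M.
Dilution factor = 200.0/16.27 = 12.29, so [stock] = 0.09771 x 12.29 = 1.20 M.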